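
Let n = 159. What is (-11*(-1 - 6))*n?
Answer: 12243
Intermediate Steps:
(-11*(-1 - 6))*n = -11*(-1 - 6)*159 = -11*(-7)*159 = 77*159 = 12243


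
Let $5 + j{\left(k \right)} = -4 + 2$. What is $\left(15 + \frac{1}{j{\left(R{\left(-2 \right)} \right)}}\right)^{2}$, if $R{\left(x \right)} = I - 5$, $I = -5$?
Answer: $\frac{10816}{49} \approx 220.73$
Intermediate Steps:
$R{\left(x \right)} = -10$ ($R{\left(x \right)} = -5 - 5 = -10$)
$j{\left(k \right)} = -7$ ($j{\left(k \right)} = -5 + \left(-4 + 2\right) = -5 - 2 = -7$)
$\left(15 + \frac{1}{j{\left(R{\left(-2 \right)} \right)}}\right)^{2} = \left(15 + \frac{1}{-7}\right)^{2} = \left(15 - \frac{1}{7}\right)^{2} = \left(\frac{104}{7}\right)^{2} = \frac{10816}{49}$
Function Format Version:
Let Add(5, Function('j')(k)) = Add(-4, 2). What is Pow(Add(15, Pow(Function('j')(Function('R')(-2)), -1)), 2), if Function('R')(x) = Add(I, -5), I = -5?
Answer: Rational(10816, 49) ≈ 220.73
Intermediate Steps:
Function('R')(x) = -10 (Function('R')(x) = Add(-5, -5) = -10)
Function('j')(k) = -7 (Function('j')(k) = Add(-5, Add(-4, 2)) = Add(-5, -2) = -7)
Pow(Add(15, Pow(Function('j')(Function('R')(-2)), -1)), 2) = Pow(Add(15, Pow(-7, -1)), 2) = Pow(Add(15, Rational(-1, 7)), 2) = Pow(Rational(104, 7), 2) = Rational(10816, 49)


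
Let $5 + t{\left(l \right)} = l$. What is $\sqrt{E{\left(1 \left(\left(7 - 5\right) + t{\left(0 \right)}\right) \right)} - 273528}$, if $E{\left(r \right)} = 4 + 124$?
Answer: $10 i \sqrt{2734} \approx 522.88 i$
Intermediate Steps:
$t{\left(l \right)} = -5 + l$
$E{\left(r \right)} = 128$
$\sqrt{E{\left(1 \left(\left(7 - 5\right) + t{\left(0 \right)}\right) \right)} - 273528} = \sqrt{128 - 273528} = \sqrt{-273400} = 10 i \sqrt{2734}$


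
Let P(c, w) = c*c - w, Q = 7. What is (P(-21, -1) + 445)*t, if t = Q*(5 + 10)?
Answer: 93135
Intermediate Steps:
P(c, w) = c**2 - w
t = 105 (t = 7*(5 + 10) = 7*15 = 105)
(P(-21, -1) + 445)*t = (((-21)**2 - 1*(-1)) + 445)*105 = ((441 + 1) + 445)*105 = (442 + 445)*105 = 887*105 = 93135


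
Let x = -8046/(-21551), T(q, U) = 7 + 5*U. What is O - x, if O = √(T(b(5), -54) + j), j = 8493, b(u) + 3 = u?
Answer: -8046/21551 + √8230 ≈ 90.346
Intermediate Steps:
b(u) = -3 + u
O = √8230 (O = √((7 + 5*(-54)) + 8493) = √((7 - 270) + 8493) = √(-263 + 8493) = √8230 ≈ 90.719)
x = 8046/21551 (x = -8046*(-1/21551) = 8046/21551 ≈ 0.37335)
O - x = √8230 - 1*8046/21551 = √8230 - 8046/21551 = -8046/21551 + √8230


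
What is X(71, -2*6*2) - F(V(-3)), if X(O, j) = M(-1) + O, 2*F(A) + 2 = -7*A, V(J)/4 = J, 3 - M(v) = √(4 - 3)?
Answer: 32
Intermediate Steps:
M(v) = 2 (M(v) = 3 - √(4 - 3) = 3 - √1 = 3 - 1*1 = 3 - 1 = 2)
V(J) = 4*J
F(A) = -1 - 7*A/2 (F(A) = -1 + (-7*A)/2 = -1 - 7*A/2)
X(O, j) = 2 + O
X(71, -2*6*2) - F(V(-3)) = (2 + 71) - (-1 - 14*(-3)) = 73 - (-1 - 7/2*(-12)) = 73 - (-1 + 42) = 73 - 1*41 = 73 - 41 = 32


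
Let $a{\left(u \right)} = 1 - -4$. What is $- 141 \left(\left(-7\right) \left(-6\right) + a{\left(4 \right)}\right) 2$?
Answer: $-13254$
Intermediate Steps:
$a{\left(u \right)} = 5$ ($a{\left(u \right)} = 1 + 4 = 5$)
$- 141 \left(\left(-7\right) \left(-6\right) + a{\left(4 \right)}\right) 2 = - 141 \left(\left(-7\right) \left(-6\right) + 5\right) 2 = - 141 \left(42 + 5\right) 2 = \left(-141\right) 47 \cdot 2 = \left(-6627\right) 2 = -13254$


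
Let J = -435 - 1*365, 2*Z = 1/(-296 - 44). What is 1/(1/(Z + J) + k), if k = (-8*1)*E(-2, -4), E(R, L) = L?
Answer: 544001/17407352 ≈ 0.031251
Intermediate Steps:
Z = -1/680 (Z = 1/(2*(-296 - 44)) = (1/2)/(-340) = (1/2)*(-1/340) = -1/680 ≈ -0.0014706)
J = -800 (J = -435 - 365 = -800)
k = 32 (k = -8*1*(-4) = -8*(-4) = 32)
1/(1/(Z + J) + k) = 1/(1/(-1/680 - 800) + 32) = 1/(1/(-544001/680) + 32) = 1/(-680/544001 + 32) = 1/(17407352/544001) = 544001/17407352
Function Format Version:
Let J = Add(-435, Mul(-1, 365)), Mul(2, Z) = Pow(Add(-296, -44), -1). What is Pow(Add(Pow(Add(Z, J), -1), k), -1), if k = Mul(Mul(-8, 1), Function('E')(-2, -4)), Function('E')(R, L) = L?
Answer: Rational(544001, 17407352) ≈ 0.031251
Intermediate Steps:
Z = Rational(-1, 680) (Z = Mul(Rational(1, 2), Pow(Add(-296, -44), -1)) = Mul(Rational(1, 2), Pow(-340, -1)) = Mul(Rational(1, 2), Rational(-1, 340)) = Rational(-1, 680) ≈ -0.0014706)
J = -800 (J = Add(-435, -365) = -800)
k = 32 (k = Mul(Mul(-8, 1), -4) = Mul(-8, -4) = 32)
Pow(Add(Pow(Add(Z, J), -1), k), -1) = Pow(Add(Pow(Add(Rational(-1, 680), -800), -1), 32), -1) = Pow(Add(Pow(Rational(-544001, 680), -1), 32), -1) = Pow(Add(Rational(-680, 544001), 32), -1) = Pow(Rational(17407352, 544001), -1) = Rational(544001, 17407352)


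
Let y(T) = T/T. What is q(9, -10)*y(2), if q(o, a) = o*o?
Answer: 81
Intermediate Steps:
q(o, a) = o**2
y(T) = 1
q(9, -10)*y(2) = 9**2*1 = 81*1 = 81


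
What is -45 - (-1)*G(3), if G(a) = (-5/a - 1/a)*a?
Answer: -51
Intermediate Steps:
G(a) = -6 (G(a) = (-6/a)*a = -6)
-45 - (-1)*G(3) = -45 - (-1)*(-6) = -45 - 1*6 = -45 - 6 = -51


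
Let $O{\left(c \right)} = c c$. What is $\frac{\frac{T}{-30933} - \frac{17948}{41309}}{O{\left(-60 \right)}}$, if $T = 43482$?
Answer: $- \frac{391897237}{766686778200} \approx -0.00051116$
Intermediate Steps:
$O{\left(c \right)} = c^{2}$
$\frac{\frac{T}{-30933} - \frac{17948}{41309}}{O{\left(-60 \right)}} = \frac{\frac{43482}{-30933} - \frac{17948}{41309}}{\left(-60\right)^{2}} = \frac{43482 \left(- \frac{1}{30933}\right) - \frac{17948}{41309}}{3600} = \left(- \frac{14494}{10311} - \frac{17948}{41309}\right) \frac{1}{3600} = \left(- \frac{783794474}{425937099}\right) \frac{1}{3600} = - \frac{391897237}{766686778200}$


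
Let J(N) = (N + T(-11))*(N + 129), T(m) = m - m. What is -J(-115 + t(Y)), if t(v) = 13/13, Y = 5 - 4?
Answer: 1710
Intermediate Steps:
T(m) = 0
Y = 1
t(v) = 1 (t(v) = 13*(1/13) = 1)
J(N) = N*(129 + N) (J(N) = (N + 0)*(N + 129) = N*(129 + N))
-J(-115 + t(Y)) = -(-115 + 1)*(129 + (-115 + 1)) = -(-114)*(129 - 114) = -(-114)*15 = -1*(-1710) = 1710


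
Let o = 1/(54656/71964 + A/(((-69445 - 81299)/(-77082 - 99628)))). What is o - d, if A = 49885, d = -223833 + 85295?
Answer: 332902476250204382/2402968688801 ≈ 1.3854e+5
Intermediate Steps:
d = -138538
o = 41091444/2402968688801 (o = 1/(54656/71964 + 49885/(((-69445 - 81299)/(-77082 - 99628)))) = 1/(54656*(1/71964) + 49885/((-150744/(-176710)))) = 1/(13664/17991 + 49885/((-150744*(-1/176710)))) = 1/(13664/17991 + 49885/(75372/88355)) = 1/(13664/17991 + 49885*(88355/75372)) = 1/(13664/17991 + 400689925/6852) = 1/(2402968688801/41091444) = 41091444/2402968688801 ≈ 1.7100e-5)
o - d = 41091444/2402968688801 - 1*(-138538) = 41091444/2402968688801 + 138538 = 332902476250204382/2402968688801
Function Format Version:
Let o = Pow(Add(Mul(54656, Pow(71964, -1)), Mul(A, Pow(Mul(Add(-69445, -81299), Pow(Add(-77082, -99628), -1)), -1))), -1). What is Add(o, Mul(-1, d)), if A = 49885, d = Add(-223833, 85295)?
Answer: Rational(332902476250204382, 2402968688801) ≈ 1.3854e+5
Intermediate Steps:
d = -138538
o = Rational(41091444, 2402968688801) (o = Pow(Add(Mul(54656, Pow(71964, -1)), Mul(49885, Pow(Mul(Add(-69445, -81299), Pow(Add(-77082, -99628), -1)), -1))), -1) = Pow(Add(Mul(54656, Rational(1, 71964)), Mul(49885, Pow(Mul(-150744, Pow(-176710, -1)), -1))), -1) = Pow(Add(Rational(13664, 17991), Mul(49885, Pow(Mul(-150744, Rational(-1, 176710)), -1))), -1) = Pow(Add(Rational(13664, 17991), Mul(49885, Pow(Rational(75372, 88355), -1))), -1) = Pow(Add(Rational(13664, 17991), Mul(49885, Rational(88355, 75372))), -1) = Pow(Add(Rational(13664, 17991), Rational(400689925, 6852)), -1) = Pow(Rational(2402968688801, 41091444), -1) = Rational(41091444, 2402968688801) ≈ 1.7100e-5)
Add(o, Mul(-1, d)) = Add(Rational(41091444, 2402968688801), Mul(-1, -138538)) = Add(Rational(41091444, 2402968688801), 138538) = Rational(332902476250204382, 2402968688801)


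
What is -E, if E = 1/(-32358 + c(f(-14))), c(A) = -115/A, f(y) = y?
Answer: 14/452897 ≈ 3.0912e-5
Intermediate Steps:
E = -14/452897 (E = 1/(-32358 - 115/(-14)) = 1/(-32358 - 115*(-1/14)) = 1/(-32358 + 115/14) = 1/(-452897/14) = -14/452897 ≈ -3.0912e-5)
-E = -1*(-14/452897) = 14/452897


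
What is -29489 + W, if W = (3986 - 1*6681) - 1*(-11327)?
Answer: -20857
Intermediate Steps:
W = 8632 (W = (3986 - 6681) + 11327 = -2695 + 11327 = 8632)
-29489 + W = -29489 + 8632 = -20857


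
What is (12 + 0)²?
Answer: 144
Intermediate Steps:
(12 + 0)² = 12² = 144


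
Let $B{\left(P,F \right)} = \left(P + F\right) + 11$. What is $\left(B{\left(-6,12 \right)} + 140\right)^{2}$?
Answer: $24649$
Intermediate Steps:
$B{\left(P,F \right)} = 11 + F + P$ ($B{\left(P,F \right)} = \left(F + P\right) + 11 = 11 + F + P$)
$\left(B{\left(-6,12 \right)} + 140\right)^{2} = \left(\left(11 + 12 - 6\right) + 140\right)^{2} = \left(17 + 140\right)^{2} = 157^{2} = 24649$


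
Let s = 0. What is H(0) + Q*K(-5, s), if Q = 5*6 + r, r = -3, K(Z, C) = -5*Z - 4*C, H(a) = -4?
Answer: 671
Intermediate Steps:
Q = 27 (Q = 5*6 - 3 = 30 - 3 = 27)
H(0) + Q*K(-5, s) = -4 + 27*(-5*(-5) - 4*0) = -4 + 27*(25 + 0) = -4 + 27*25 = -4 + 675 = 671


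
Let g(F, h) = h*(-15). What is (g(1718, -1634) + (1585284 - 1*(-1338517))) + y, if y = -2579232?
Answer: 369079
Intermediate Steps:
g(F, h) = -15*h
(g(1718, -1634) + (1585284 - 1*(-1338517))) + y = (-15*(-1634) + (1585284 - 1*(-1338517))) - 2579232 = (24510 + (1585284 + 1338517)) - 2579232 = (24510 + 2923801) - 2579232 = 2948311 - 2579232 = 369079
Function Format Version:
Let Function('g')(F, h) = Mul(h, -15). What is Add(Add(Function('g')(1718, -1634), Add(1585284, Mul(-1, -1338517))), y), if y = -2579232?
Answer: 369079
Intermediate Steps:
Function('g')(F, h) = Mul(-15, h)
Add(Add(Function('g')(1718, -1634), Add(1585284, Mul(-1, -1338517))), y) = Add(Add(Mul(-15, -1634), Add(1585284, Mul(-1, -1338517))), -2579232) = Add(Add(24510, Add(1585284, 1338517)), -2579232) = Add(Add(24510, 2923801), -2579232) = Add(2948311, -2579232) = 369079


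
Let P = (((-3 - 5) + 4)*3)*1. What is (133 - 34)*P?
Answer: -1188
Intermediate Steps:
P = -12 (P = ((-8 + 4)*3)*1 = -4*3*1 = -12*1 = -12)
(133 - 34)*P = (133 - 34)*(-12) = 99*(-12) = -1188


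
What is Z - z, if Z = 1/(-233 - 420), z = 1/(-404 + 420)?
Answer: -669/10448 ≈ -0.064031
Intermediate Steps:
z = 1/16 ≈ 0.062500
Z = -1/653 (Z = 1/(-653) = -1/653 ≈ -0.0015314)
Z - z = -1/653 - 1*1/16 = -1/653 - 1/16 = -669/10448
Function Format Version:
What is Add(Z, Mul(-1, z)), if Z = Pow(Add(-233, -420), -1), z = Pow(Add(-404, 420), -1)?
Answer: Rational(-669, 10448) ≈ -0.064031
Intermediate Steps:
z = Rational(1, 16) (z = Pow(16, -1) = Rational(1, 16) ≈ 0.062500)
Z = Rational(-1, 653) (Z = Pow(-653, -1) = Rational(-1, 653) ≈ -0.0015314)
Add(Z, Mul(-1, z)) = Add(Rational(-1, 653), Mul(-1, Rational(1, 16))) = Add(Rational(-1, 653), Rational(-1, 16)) = Rational(-669, 10448)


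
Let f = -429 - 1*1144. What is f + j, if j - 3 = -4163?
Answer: -5733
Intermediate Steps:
f = -1573 (f = -429 - 1144 = -1573)
j = -4160 (j = 3 - 4163 = -4160)
f + j = -1573 - 4160 = -5733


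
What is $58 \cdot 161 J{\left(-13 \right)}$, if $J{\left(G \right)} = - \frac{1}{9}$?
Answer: $- \frac{9338}{9} \approx -1037.6$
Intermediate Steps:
$J{\left(G \right)} = - \frac{1}{9}$ ($J{\left(G \right)} = \left(-1\right) \frac{1}{9} = - \frac{1}{9}$)
$58 \cdot 161 J{\left(-13 \right)} = 58 \cdot 161 \left(- \frac{1}{9}\right) = 9338 \left(- \frac{1}{9}\right) = - \frac{9338}{9}$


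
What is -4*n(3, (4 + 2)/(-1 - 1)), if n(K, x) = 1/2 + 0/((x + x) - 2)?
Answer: -2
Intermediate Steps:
n(K, x) = ½ (n(K, x) = 1*(½) + 0/(2*x - 2) = ½ + 0/(-2 + 2*x) = ½ + 0 = ½)
-4*n(3, (4 + 2)/(-1 - 1)) = -4*½ = -2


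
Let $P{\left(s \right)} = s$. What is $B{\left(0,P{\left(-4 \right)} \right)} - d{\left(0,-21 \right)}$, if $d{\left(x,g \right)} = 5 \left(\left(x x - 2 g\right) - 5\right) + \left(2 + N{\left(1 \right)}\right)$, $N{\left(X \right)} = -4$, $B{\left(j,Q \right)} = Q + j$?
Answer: $-187$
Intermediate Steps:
$d{\left(x,g \right)} = -27 - 10 g + 5 x^{2}$ ($d{\left(x,g \right)} = 5 \left(\left(x x - 2 g\right) - 5\right) + \left(2 - 4\right) = 5 \left(\left(x^{2} - 2 g\right) - 5\right) - 2 = 5 \left(-5 + x^{2} - 2 g\right) - 2 = \left(-25 - 10 g + 5 x^{2}\right) - 2 = -27 - 10 g + 5 x^{2}$)
$B{\left(0,P{\left(-4 \right)} \right)} - d{\left(0,-21 \right)} = \left(-4 + 0\right) - \left(-27 - -210 + 5 \cdot 0^{2}\right) = -4 - \left(-27 + 210 + 5 \cdot 0\right) = -4 - \left(-27 + 210 + 0\right) = -4 - 183 = -187$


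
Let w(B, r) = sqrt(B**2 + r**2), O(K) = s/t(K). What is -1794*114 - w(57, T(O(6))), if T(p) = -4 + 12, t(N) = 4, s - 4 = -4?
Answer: -204516 - sqrt(3313) ≈ -2.0457e+5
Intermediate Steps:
s = 0 (s = 4 - 4 = 0)
O(K) = 0 (O(K) = 0/4 = 0*(1/4) = 0)
T(p) = 8
-1794*114 - w(57, T(O(6))) = -1794*114 - sqrt(57**2 + 8**2) = -204516 - sqrt(3249 + 64) = -204516 - sqrt(3313)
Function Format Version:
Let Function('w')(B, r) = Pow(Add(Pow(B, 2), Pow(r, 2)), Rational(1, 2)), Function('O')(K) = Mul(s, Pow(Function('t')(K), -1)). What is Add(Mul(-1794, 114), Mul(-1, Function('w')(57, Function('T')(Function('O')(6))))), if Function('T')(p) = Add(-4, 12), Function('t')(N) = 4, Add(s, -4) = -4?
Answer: Add(-204516, Mul(-1, Pow(3313, Rational(1, 2)))) ≈ -2.0457e+5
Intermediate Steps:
s = 0 (s = Add(4, -4) = 0)
Function('O')(K) = 0 (Function('O')(K) = Mul(0, Pow(4, -1)) = Mul(0, Rational(1, 4)) = 0)
Function('T')(p) = 8
Add(Mul(-1794, 114), Mul(-1, Function('w')(57, Function('T')(Function('O')(6))))) = Add(Mul(-1794, 114), Mul(-1, Pow(Add(Pow(57, 2), Pow(8, 2)), Rational(1, 2)))) = Add(-204516, Mul(-1, Pow(Add(3249, 64), Rational(1, 2)))) = Add(-204516, Mul(-1, Pow(3313, Rational(1, 2))))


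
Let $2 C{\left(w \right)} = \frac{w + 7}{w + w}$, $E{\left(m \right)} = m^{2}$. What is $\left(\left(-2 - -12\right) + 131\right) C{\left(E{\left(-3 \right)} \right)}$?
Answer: $\frac{188}{3} \approx 62.667$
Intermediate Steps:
$C{\left(w \right)} = \frac{7 + w}{4 w}$ ($C{\left(w \right)} = \frac{\left(w + 7\right) \frac{1}{w + w}}{2} = \frac{\left(7 + w\right) \frac{1}{2 w}}{2} = \frac{\frac{1}{2} \frac{1}{w} \left(7 + w\right)}{2} = \frac{7 + w}{4 w}$)
$\left(\left(-2 - -12\right) + 131\right) C{\left(E{\left(-3 \right)} \right)} = \left(\left(-2 - -12\right) + 131\right) \frac{7 + \left(-3\right)^{2}}{4 \left(-3\right)^{2}} = \left(\left(-2 + 12\right) + 131\right) \frac{7 + 9}{4 \cdot 9} = \left(10 + 131\right) \frac{1}{4} \cdot \frac{1}{9} \cdot 16 = 141 \cdot \frac{4}{9} = \frac{188}{3}$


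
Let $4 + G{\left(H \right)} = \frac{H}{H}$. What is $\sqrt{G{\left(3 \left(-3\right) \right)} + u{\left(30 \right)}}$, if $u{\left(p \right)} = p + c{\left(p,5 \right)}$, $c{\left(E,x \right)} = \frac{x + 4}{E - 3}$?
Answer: $\frac{\sqrt{246}}{3} \approx 5.2281$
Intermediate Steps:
$c{\left(E,x \right)} = \frac{4 + x}{-3 + E}$
$G{\left(H \right)} = -3$ ($G{\left(H \right)} = -4 + \frac{H}{H} = -4 + 1 = -3$)
$u{\left(p \right)} = p + \frac{9}{-3 + p}$ ($u{\left(p \right)} = p + \frac{4 + 5}{-3 + p} = p + \frac{1}{-3 + p} 9 = p + \frac{9}{-3 + p}$)
$\sqrt{G{\left(3 \left(-3\right) \right)} + u{\left(30 \right)}} = \sqrt{-3 + \frac{9 + 30 \left(-3 + 30\right)}{-3 + 30}} = \sqrt{-3 + \frac{9 + 30 \cdot 27}{27}} = \sqrt{-3 + \frac{9 + 810}{27}} = \sqrt{-3 + \frac{1}{27} \cdot 819} = \sqrt{-3 + \frac{91}{3}} = \sqrt{\frac{82}{3}} = \frac{\sqrt{246}}{3}$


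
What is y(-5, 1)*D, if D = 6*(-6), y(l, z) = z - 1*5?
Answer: 144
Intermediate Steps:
y(l, z) = -5 + z (y(l, z) = z - 5 = -5 + z)
D = -36
y(-5, 1)*D = (-5 + 1)*(-36) = -4*(-36) = 144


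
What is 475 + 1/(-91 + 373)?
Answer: 133951/282 ≈ 475.00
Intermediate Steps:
475 + 1/(-91 + 373) = 475 + 1/282 = 133951/282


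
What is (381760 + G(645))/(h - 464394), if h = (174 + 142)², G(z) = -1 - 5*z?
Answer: -189267/182269 ≈ -1.0384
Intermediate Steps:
h = 99856 (h = 316² = 99856)
(381760 + G(645))/(h - 464394) = (381760 + (-1 - 5*645))/(99856 - 464394) = (381760 + (-1 - 3225))/(-364538) = (381760 - 3226)*(-1/364538) = 378534*(-1/364538) = -189267/182269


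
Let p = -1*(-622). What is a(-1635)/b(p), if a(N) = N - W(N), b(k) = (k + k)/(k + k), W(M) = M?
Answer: 0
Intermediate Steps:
p = 622
b(k) = 1 (b(k) = (2*k)/((2*k)) = (2*k)*(1/(2*k)) = 1)
a(N) = 0 (a(N) = N - N = 0)
a(-1635)/b(p) = 0/1 = 0*1 = 0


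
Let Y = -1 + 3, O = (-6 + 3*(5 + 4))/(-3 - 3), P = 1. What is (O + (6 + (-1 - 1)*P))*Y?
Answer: 1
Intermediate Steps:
O = -7/2 (O = (-6 + 3*9)/(-6) = (-6 + 27)*(-⅙) = 21*(-⅙) = -7/2 ≈ -3.5000)
Y = 2
(O + (6 + (-1 - 1)*P))*Y = (-7/2 + (6 + (-1 - 1)*1))*2 = (-7/2 + (6 - 2*1))*2 = (-7/2 + (6 - 2))*2 = (-7/2 + 4)*2 = (½)*2 = 1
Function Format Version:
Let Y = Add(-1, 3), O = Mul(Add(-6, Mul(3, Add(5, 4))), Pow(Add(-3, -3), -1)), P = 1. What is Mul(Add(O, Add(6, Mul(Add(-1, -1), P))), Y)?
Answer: 1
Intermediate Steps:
O = Rational(-7, 2) (O = Mul(Add(-6, Mul(3, 9)), Pow(-6, -1)) = Mul(Add(-6, 27), Rational(-1, 6)) = Mul(21, Rational(-1, 6)) = Rational(-7, 2) ≈ -3.5000)
Y = 2
Mul(Add(O, Add(6, Mul(Add(-1, -1), P))), Y) = Mul(Add(Rational(-7, 2), Add(6, Mul(Add(-1, -1), 1))), 2) = Mul(Add(Rational(-7, 2), Add(6, Mul(-2, 1))), 2) = Mul(Add(Rational(-7, 2), Add(6, -2)), 2) = Mul(Add(Rational(-7, 2), 4), 2) = Mul(Rational(1, 2), 2) = 1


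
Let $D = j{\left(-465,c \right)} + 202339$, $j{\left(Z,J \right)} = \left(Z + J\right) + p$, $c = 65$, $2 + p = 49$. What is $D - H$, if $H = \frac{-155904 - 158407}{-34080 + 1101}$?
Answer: $\frac{6660981983}{32979} \approx 2.0198 \cdot 10^{5}$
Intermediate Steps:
$p = 47$ ($p = -2 + 49 = 47$)
$j{\left(Z,J \right)} = 47 + J + Z$ ($j{\left(Z,J \right)} = \left(Z + J\right) + 47 = \left(J + Z\right) + 47 = 47 + J + Z$)
$H = \frac{314311}{32979}$ ($H = - \frac{314311}{-32979} = \left(-314311\right) \left(- \frac{1}{32979}\right) = \frac{314311}{32979} \approx 9.5306$)
$D = 201986$ ($D = \left(47 + 65 - 465\right) + 202339 = -353 + 202339 = 201986$)
$D - H = 201986 - \frac{314311}{32979} = \frac{6660981983}{32979}$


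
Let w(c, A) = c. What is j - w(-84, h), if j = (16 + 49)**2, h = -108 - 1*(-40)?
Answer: 4309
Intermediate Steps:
h = -68 (h = -108 + 40 = -68)
j = 4225 (j = 65**2 = 4225)
j - w(-84, h) = 4225 - 1*(-84) = 4225 + 84 = 4309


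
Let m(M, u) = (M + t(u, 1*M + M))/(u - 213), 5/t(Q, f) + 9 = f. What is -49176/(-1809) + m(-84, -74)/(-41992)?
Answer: 3885179132213/142921157736 ≈ 27.184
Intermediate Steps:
t(Q, f) = 5/(-9 + f)
m(M, u) = (M + 5/(-9 + 2*M))/(-213 + u) (m(M, u) = (M + 5/(-9 + (1*M + M)))/(u - 213) = (M + 5/(-9 + (M + M)))/(-213 + u) = (M + 5/(-9 + 2*M))/(-213 + u))
-49176/(-1809) + m(-84, -74)/(-41992) = -49176/(-1809) + ((5 - 84*(-9 + 2*(-84)))/((-213 - 74)*(-9 + 2*(-84))))/(-41992) = -49176*(-1/1809) + ((5 - 84*(-9 - 168))/((-287)*(-9 - 168)))*(-1/41992) = 5464/201 - 1/287*(5 - 84*(-177))/(-177)*(-1/41992) = 5464/201 - 1/287*(-1/177)*(5 + 14868)*(-1/41992) = 5464/201 - 1/287*(-1/177)*14873*(-1/41992) = 5464/201 + (14873/50799)*(-1/41992) = 5464/201 - 14873/2133151608 = 3885179132213/142921157736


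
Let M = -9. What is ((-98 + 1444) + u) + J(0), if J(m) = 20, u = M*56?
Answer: 862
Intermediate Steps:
u = -504 (u = -9*56 = -504)
((-98 + 1444) + u) + J(0) = ((-98 + 1444) - 504) + 20 = (1346 - 504) + 20 = 842 + 20 = 862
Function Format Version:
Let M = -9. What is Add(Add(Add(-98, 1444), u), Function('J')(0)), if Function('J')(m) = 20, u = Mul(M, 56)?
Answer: 862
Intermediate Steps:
u = -504 (u = Mul(-9, 56) = -504)
Add(Add(Add(-98, 1444), u), Function('J')(0)) = Add(Add(Add(-98, 1444), -504), 20) = Add(Add(1346, -504), 20) = Add(842, 20) = 862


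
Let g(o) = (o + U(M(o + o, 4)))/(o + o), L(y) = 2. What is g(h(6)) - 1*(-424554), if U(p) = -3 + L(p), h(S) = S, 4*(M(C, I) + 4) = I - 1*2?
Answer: 5094653/12 ≈ 4.2455e+5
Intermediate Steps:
M(C, I) = -9/2 + I/4 (M(C, I) = -4 + (I - 1*2)/4 = -4 + (I - 2)/4 = -4 + (-2 + I)/4 = -4 + (-½ + I/4) = -9/2 + I/4)
U(p) = -1 (U(p) = -3 + 2 = -1)
g(o) = (-1 + o)/(2*o) (g(o) = (o - 1)/(o + o) = (-1 + o)/((2*o)) = (-1 + o)*(1/(2*o)) = (-1 + o)/(2*o))
g(h(6)) - 1*(-424554) = (½)*(-1 + 6)/6 - 1*(-424554) = (½)*(⅙)*5 + 424554 = 5/12 + 424554 = 5094653/12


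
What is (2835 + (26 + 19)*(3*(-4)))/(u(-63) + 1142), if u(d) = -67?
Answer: 459/215 ≈ 2.1349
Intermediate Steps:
(2835 + (26 + 19)*(3*(-4)))/(u(-63) + 1142) = (2835 + (26 + 19)*(3*(-4)))/(-67 + 1142) = (2835 + 45*(-12))/1075 = (2835 - 540)*(1/1075) = 2295*(1/1075) = 459/215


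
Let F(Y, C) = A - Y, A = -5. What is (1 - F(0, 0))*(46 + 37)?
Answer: 498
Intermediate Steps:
F(Y, C) = -5 - Y
(1 - F(0, 0))*(46 + 37) = (1 - (-5 - 1*0))*(46 + 37) = (1 - (-5 + 0))*83 = (1 - 1*(-5))*83 = (1 + 5)*83 = 6*83 = 498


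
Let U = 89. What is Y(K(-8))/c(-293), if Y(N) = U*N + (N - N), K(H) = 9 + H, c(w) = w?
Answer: -89/293 ≈ -0.30375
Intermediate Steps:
Y(N) = 89*N (Y(N) = 89*N + (N - N) = 89*N + 0 = 89*N)
Y(K(-8))/c(-293) = (89*(9 - 8))/(-293) = (89*1)*(-1/293) = 89*(-1/293) = -89/293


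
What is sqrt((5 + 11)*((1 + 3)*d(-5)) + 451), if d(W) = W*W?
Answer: sqrt(2051) ≈ 45.288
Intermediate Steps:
d(W) = W**2
sqrt((5 + 11)*((1 + 3)*d(-5)) + 451) = sqrt((5 + 11)*((1 + 3)*(-5)**2) + 451) = sqrt(16*(4*25) + 451) = sqrt(16*100 + 451) = sqrt(1600 + 451) = sqrt(2051)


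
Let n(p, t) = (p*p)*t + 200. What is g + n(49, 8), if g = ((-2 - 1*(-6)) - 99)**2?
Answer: 28433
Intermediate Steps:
n(p, t) = 200 + t*p**2 (n(p, t) = p**2*t + 200 = t*p**2 + 200 = 200 + t*p**2)
g = 9025 (g = ((-2 + 6) - 99)**2 = (4 - 99)**2 = (-95)**2 = 9025)
g + n(49, 8) = 9025 + (200 + 8*49**2) = 9025 + (200 + 8*2401) = 9025 + (200 + 19208) = 9025 + 19408 = 28433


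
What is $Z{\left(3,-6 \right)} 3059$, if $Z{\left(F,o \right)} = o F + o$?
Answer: $-73416$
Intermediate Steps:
$Z{\left(F,o \right)} = o + F o$ ($Z{\left(F,o \right)} = F o + o = o + F o$)
$Z{\left(3,-6 \right)} 3059 = - 6 \left(1 + 3\right) 3059 = \left(-6\right) 4 \cdot 3059 = \left(-24\right) 3059 = -73416$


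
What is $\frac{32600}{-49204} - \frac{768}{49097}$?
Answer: $- \frac{409587718}{603942197} \approx -0.67819$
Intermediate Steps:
$\frac{32600}{-49204} - \frac{768}{49097} = 32600 \left(- \frac{1}{49204}\right) - \frac{768}{49097} = - \frac{8150}{12301} - \frac{768}{49097} = - \frac{409587718}{603942197}$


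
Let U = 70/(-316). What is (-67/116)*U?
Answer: 2345/18328 ≈ 0.12795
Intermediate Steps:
U = -35/158 (U = 70*(-1/316) = -35/158 ≈ -0.22152)
(-67/116)*U = -67/116*(-35/158) = 2345/18328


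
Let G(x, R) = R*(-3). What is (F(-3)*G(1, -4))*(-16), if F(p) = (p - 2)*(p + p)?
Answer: -5760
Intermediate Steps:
G(x, R) = -3*R
F(p) = 2*p*(-2 + p) (F(p) = (-2 + p)*(2*p) = 2*p*(-2 + p))
(F(-3)*G(1, -4))*(-16) = ((2*(-3)*(-2 - 3))*(-3*(-4)))*(-16) = ((2*(-3)*(-5))*12)*(-16) = (30*12)*(-16) = 360*(-16) = -5760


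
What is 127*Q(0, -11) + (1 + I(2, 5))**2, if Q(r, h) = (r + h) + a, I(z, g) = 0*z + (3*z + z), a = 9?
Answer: -173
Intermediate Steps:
I(z, g) = 4*z (I(z, g) = 0 + 4*z = 4*z)
Q(r, h) = 9 + h + r (Q(r, h) = (r + h) + 9 = (h + r) + 9 = 9 + h + r)
127*Q(0, -11) + (1 + I(2, 5))**2 = 127*(9 - 11 + 0) + (1 + 4*2)**2 = 127*(-2) + (1 + 8)**2 = -254 + 9**2 = -254 + 81 = -173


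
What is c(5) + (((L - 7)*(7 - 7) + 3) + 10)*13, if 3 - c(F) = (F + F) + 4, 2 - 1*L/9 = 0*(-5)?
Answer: 158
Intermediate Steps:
L = 18 (L = 18 - 0*(-5) = 18 - 9*0 = 18 + 0 = 18)
c(F) = -1 - 2*F (c(F) = 3 - ((F + F) + 4) = 3 - (2*F + 4) = 3 - (4 + 2*F) = 3 + (-4 - 2*F) = -1 - 2*F)
c(5) + (((L - 7)*(7 - 7) + 3) + 10)*13 = (-1 - 2*5) + (((18 - 7)*(7 - 7) + 3) + 10)*13 = (-1 - 10) + ((11*0 + 3) + 10)*13 = -11 + ((0 + 3) + 10)*13 = -11 + (3 + 10)*13 = -11 + 13*13 = -11 + 169 = 158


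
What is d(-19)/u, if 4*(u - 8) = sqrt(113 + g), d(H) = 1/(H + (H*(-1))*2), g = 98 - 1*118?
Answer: 128/17689 - 4*sqrt(93)/17689 ≈ 0.0050554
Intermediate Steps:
g = -20 (g = 98 - 118 = -20)
d(H) = -1/H (d(H) = 1/(H - H*2) = 1/(H - 2*H) = 1/(-H) = -1/H)
u = 8 + sqrt(93)/4 (u = 8 + sqrt(113 - 20)/4 = 8 + sqrt(93)/4 ≈ 10.411)
d(-19)/u = (-1/(-19))/(8 + sqrt(93)/4) = (-1*(-1/19))/(8 + sqrt(93)/4) = 1/(19*(8 + sqrt(93)/4))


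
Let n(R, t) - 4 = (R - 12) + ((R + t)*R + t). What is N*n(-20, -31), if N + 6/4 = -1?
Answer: -4805/2 ≈ -2402.5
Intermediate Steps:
N = -5/2 (N = -3/2 - 1 = -5/2 ≈ -2.5000)
n(R, t) = -8 + R + t + R*(R + t) (n(R, t) = 4 + ((R - 12) + ((R + t)*R + t)) = 4 + ((-12 + R) + (R*(R + t) + t)) = 4 + ((-12 + R) + (t + R*(R + t))) = 4 + (-12 + R + t + R*(R + t)) = -8 + R + t + R*(R + t))
N*n(-20, -31) = -5*(-8 - 20 - 31 + (-20)**2 - 20*(-31))/2 = -5*(-8 - 20 - 31 + 400 + 620)/2 = -5/2*961 = -4805/2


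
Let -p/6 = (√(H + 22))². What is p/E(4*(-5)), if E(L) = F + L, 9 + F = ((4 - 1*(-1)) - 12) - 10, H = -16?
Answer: 18/23 ≈ 0.78261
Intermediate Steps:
F = -26 (F = -9 + (((4 - 1*(-1)) - 12) - 10) = -9 + (((4 + 1) - 12) - 10) = -9 + ((5 - 12) - 10) = -9 + (-7 - 10) = -9 - 17 = -26)
E(L) = -26 + L
p = -36 (p = -6*(√(-16 + 22))² = -6*(√6)² = -6*6 = -36)
p/E(4*(-5)) = -36/(-26 + 4*(-5)) = -36/(-26 - 20) = -36/(-46) = -36*(-1/46) = 18/23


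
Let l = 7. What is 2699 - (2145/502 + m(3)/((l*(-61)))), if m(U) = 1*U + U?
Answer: 577628543/214354 ≈ 2694.7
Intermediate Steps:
m(U) = 2*U (m(U) = U + U = 2*U)
2699 - (2145/502 + m(3)/((l*(-61)))) = 2699 - (2145/502 + (2*3)/((7*(-61)))) = 2699 - (2145*(1/502) + 6/(-427)) = 2699 - (2145/502 + 6*(-1/427)) = 2699 - (2145/502 - 6/427) = 2699 - 1*912903/214354 = 2699 - 912903/214354 = 577628543/214354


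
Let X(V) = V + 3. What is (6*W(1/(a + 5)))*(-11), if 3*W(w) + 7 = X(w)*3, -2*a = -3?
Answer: -704/13 ≈ -54.154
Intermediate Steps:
X(V) = 3 + V
a = 3/2 (a = -½*(-3) = 3/2 ≈ 1.5000)
W(w) = ⅔ + w (W(w) = -7/3 + ((3 + w)*3)/3 = -7/3 + (9 + 3*w)/3 = -7/3 + (3 + w) = ⅔ + w)
(6*W(1/(a + 5)))*(-11) = (6*(⅔ + 1/(3/2 + 5)))*(-11) = (6*(⅔ + 1/(13/2)))*(-11) = (6*(⅔ + 2/13))*(-11) = (6*(32/39))*(-11) = (64/13)*(-11) = -704/13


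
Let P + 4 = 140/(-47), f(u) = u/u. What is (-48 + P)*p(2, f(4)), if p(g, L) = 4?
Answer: -10336/47 ≈ -219.91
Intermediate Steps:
f(u) = 1
P = -328/47 (P = -4 + 140/(-47) = -4 + 140*(-1/47) = -4 - 140/47 = -328/47 ≈ -6.9787)
(-48 + P)*p(2, f(4)) = (-48 - 328/47)*4 = -2584/47*4 = -10336/47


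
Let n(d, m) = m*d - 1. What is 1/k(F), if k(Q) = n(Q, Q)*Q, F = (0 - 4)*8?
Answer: -1/32736 ≈ -3.0547e-5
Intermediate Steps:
n(d, m) = -1 + d*m (n(d, m) = d*m - 1 = -1 + d*m)
F = -32 (F = -4*8 = -32)
k(Q) = Q*(-1 + Q²) (k(Q) = (-1 + Q*Q)*Q = (-1 + Q²)*Q = Q*(-1 + Q²))
1/k(F) = 1/((-32)³ - 1*(-32)) = 1/(-32768 + 32) = 1/(-32736) = -1/32736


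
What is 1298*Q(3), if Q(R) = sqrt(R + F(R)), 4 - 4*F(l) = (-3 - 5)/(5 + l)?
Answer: 649*sqrt(17) ≈ 2675.9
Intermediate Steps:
F(l) = 1 + 2/(5 + l) (F(l) = 1 - (-3 - 5)/(4*(5 + l)) = 1 - (-2)/(5 + l) = 1 + 2/(5 + l))
Q(R) = sqrt(R + (7 + R)/(5 + R))
1298*Q(3) = 1298*sqrt((7 + 3 + 3*(5 + 3))/(5 + 3)) = 1298*sqrt((7 + 3 + 3*8)/8) = 1298*sqrt((7 + 3 + 24)/8) = 1298*sqrt((1/8)*34) = 1298*sqrt(17/4) = 1298*(sqrt(17)/2) = 649*sqrt(17)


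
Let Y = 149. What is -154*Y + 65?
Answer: -22881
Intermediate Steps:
-154*Y + 65 = -154*149 + 65 = -22946 + 65 = -22881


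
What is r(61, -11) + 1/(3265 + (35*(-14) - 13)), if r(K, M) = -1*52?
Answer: -143623/2762 ≈ -52.000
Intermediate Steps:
r(K, M) = -52
r(61, -11) + 1/(3265 + (35*(-14) - 13)) = -52 + 1/(3265 + (35*(-14) - 13)) = -52 + 1/(3265 + (-490 - 13)) = -52 + 1/(3265 - 503) = -52 + 1/2762 = -143623/2762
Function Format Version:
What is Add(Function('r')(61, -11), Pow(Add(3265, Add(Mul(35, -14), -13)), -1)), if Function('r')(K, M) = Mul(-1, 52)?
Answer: Rational(-143623, 2762) ≈ -52.000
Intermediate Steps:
Function('r')(K, M) = -52
Add(Function('r')(61, -11), Pow(Add(3265, Add(Mul(35, -14), -13)), -1)) = Add(-52, Pow(Add(3265, Add(Mul(35, -14), -13)), -1)) = Add(-52, Pow(Add(3265, Add(-490, -13)), -1)) = Add(-52, Pow(Add(3265, -503), -1)) = Add(-52, Pow(2762, -1)) = Add(-52, Rational(1, 2762)) = Rational(-143623, 2762)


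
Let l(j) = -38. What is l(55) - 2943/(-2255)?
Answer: -82747/2255 ≈ -36.695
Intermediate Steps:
l(55) - 2943/(-2255) = -38 - 2943/(-2255) = -38 - 2943*(-1)/2255 = -38 - 1*(-2943/2255) = -38 + 2943/2255 = -82747/2255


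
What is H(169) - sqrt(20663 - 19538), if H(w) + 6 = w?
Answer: 163 - 15*sqrt(5) ≈ 129.46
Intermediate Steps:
H(w) = -6 + w
H(169) - sqrt(20663 - 19538) = (-6 + 169) - sqrt(20663 - 19538) = 163 - sqrt(1125) = 163 - 15*sqrt(5)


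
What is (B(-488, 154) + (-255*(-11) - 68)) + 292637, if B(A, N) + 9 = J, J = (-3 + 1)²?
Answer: 295369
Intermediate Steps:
J = 4 (J = (-2)² = 4)
B(A, N) = -5 (B(A, N) = -9 + 4 = -5)
(B(-488, 154) + (-255*(-11) - 68)) + 292637 = (-5 + (-255*(-11) - 68)) + 292637 = (-5 + (2805 - 68)) + 292637 = (-5 + 2737) + 292637 = 2732 + 292637 = 295369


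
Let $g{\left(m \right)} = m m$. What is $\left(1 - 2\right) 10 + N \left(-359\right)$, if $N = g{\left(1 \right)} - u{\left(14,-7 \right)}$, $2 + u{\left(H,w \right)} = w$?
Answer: $-3600$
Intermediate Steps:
$u{\left(H,w \right)} = -2 + w$
$g{\left(m \right)} = m^{2}$
$N = 10$ ($N = 1^{2} - \left(-2 - 7\right) = 1 - -9 = 1 + 9 = 10$)
$\left(1 - 2\right) 10 + N \left(-359\right) = \left(1 - 2\right) 10 + 10 \left(-359\right) = \left(-1\right) 10 - 3590 = -10 - 3590 = -3600$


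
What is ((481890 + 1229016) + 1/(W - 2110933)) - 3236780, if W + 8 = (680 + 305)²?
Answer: -1740588885785/1140716 ≈ -1.5259e+6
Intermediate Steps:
W = 970217 (W = -8 + (680 + 305)² = -8 + 985² = -8 + 970225 = 970217)
((481890 + 1229016) + 1/(W - 2110933)) - 3236780 = ((481890 + 1229016) + 1/(970217 - 2110933)) - 3236780 = (1710906 + 1/(-1140716)) - 3236780 = (1710906 - 1/1140716) - 3236780 = 1951657848695/1140716 - 3236780 = -1740588885785/1140716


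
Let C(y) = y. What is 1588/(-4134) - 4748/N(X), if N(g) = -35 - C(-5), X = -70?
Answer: 1631716/10335 ≈ 157.88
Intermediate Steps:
N(g) = -30 (N(g) = -35 - 1*(-5) = -35 + 5 = -30)
1588/(-4134) - 4748/N(X) = 1588/(-4134) - 4748/(-30) = 1588*(-1/4134) - 4748*(-1/30) = -794/2067 + 2374/15 = 1631716/10335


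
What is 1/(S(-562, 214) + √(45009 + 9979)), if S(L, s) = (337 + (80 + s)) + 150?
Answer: 781/554973 - 2*√13747/554973 ≈ 0.00098474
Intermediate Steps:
S(L, s) = 567 + s (S(L, s) = (417 + s) + 150 = 567 + s)
1/(S(-562, 214) + √(45009 + 9979)) = 1/((567 + 214) + √(45009 + 9979)) = 1/(781 + √54988) = 1/(781 + 2*√13747)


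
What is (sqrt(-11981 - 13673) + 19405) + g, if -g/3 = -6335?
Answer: 38410 + I*sqrt(25654) ≈ 38410.0 + 160.17*I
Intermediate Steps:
g = 19005 (g = -3*(-6335) = 19005)
(sqrt(-11981 - 13673) + 19405) + g = (sqrt(-11981 - 13673) + 19405) + 19005 = (sqrt(-25654) + 19405) + 19005 = (I*sqrt(25654) + 19405) + 19005 = (19405 + I*sqrt(25654)) + 19005 = 38410 + I*sqrt(25654)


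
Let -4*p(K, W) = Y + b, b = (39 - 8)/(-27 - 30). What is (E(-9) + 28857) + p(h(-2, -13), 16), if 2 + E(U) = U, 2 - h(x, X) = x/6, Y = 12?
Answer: 6576235/228 ≈ 28843.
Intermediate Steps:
h(x, X) = 2 - x/6
b = -31/57 (b = 31/(-57) = 31*(-1/57) = -31/57 ≈ -0.54386)
E(U) = -2 + U
p(K, W) = -653/228 (p(K, W) = -(12 - 31/57)/4 = -¼*653/57 = -653/228)
(E(-9) + 28857) + p(h(-2, -13), 16) = ((-2 - 9) + 28857) - 653/228 = (-11 + 28857) - 653/228 = 28846 - 653/228 = 6576235/228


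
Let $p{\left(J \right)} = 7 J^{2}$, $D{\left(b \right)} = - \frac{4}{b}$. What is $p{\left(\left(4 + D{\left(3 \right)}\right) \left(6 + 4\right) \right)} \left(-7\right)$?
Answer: $- \frac{313600}{9} \approx -34844.0$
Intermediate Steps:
$p{\left(\left(4 + D{\left(3 \right)}\right) \left(6 + 4\right) \right)} \left(-7\right) = 7 \left(\left(4 - \frac{4}{3}\right) \left(6 + 4\right)\right)^{2} \left(-7\right) = 7 \left(\left(4 - \frac{4}{3}\right) 10\right)^{2} \left(-7\right) = 7 \left(\frac{8}{3} \cdot 10\right)^{2} \left(-7\right) = 7 \left(\frac{80}{3}\right)^{2} \left(-7\right) = 7 \cdot \frac{6400}{9} \left(-7\right) = \frac{44800}{9} \left(-7\right) = - \frac{313600}{9}$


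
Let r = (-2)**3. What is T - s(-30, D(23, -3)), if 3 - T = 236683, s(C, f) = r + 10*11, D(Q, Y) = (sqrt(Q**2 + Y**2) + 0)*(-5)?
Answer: -236782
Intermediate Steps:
r = -8
D(Q, Y) = -5*sqrt(Q**2 + Y**2) (D(Q, Y) = sqrt(Q**2 + Y**2)*(-5) = -5*sqrt(Q**2 + Y**2))
s(C, f) = 102 (s(C, f) = -8 + 10*11 = -8 + 110 = 102)
T = -236680 (T = 3 - 1*236683 = 3 - 236683 = -236680)
T - s(-30, D(23, -3)) = -236680 - 1*102 = -236680 - 102 = -236782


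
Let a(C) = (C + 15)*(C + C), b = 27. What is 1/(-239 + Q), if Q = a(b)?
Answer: 1/2029 ≈ 0.00049285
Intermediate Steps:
a(C) = 2*C*(15 + C) (a(C) = (15 + C)*(2*C) = 2*C*(15 + C))
Q = 2268 (Q = 2*27*(15 + 27) = 2*27*42 = 2268)
1/(-239 + Q) = 1/(-239 + 2268) = 1/2029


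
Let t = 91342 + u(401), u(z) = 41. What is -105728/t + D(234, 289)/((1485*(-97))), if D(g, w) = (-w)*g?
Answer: -335174926/487528305 ≈ -0.68750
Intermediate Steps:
D(g, w) = -g*w
t = 91383 (t = 91342 + 41 = 91383)
-105728/t + D(234, 289)/((1485*(-97))) = -105728/91383 + (-1*234*289)/((1485*(-97))) = -105728*1/91383 - 67626/(-144045) = -105728/91383 - 67626*(-1/144045) = -105728/91383 + 7514/16005 = -335174926/487528305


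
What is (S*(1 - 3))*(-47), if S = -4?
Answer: -376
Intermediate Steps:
(S*(1 - 3))*(-47) = -4*(1 - 3)*(-47) = -4*(-2)*(-47) = 8*(-47) = -376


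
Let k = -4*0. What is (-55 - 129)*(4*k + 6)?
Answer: -1104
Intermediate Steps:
k = 0
(-55 - 129)*(4*k + 6) = (-55 - 129)*(4*0 + 6) = -184*(0 + 6) = -184*6 = -1104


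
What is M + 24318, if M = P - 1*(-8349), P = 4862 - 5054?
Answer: 32475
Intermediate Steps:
P = -192
M = 8157 (M = -192 - 1*(-8349) = -192 + 8349 = 8157)
M + 24318 = 8157 + 24318 = 32475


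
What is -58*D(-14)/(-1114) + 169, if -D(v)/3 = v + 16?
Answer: 93959/557 ≈ 168.69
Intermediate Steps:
D(v) = -48 - 3*v (D(v) = -3*(v + 16) = -3*(16 + v) = -48 - 3*v)
-58*D(-14)/(-1114) + 169 = -58*(-48 - 3*(-14))/(-1114) + 169 = -58*(-48 + 42)*(-1)/1114 + 169 = -(-348)*(-1)/1114 + 169 = -58*3/557 + 169 = -174/557 + 169 = 93959/557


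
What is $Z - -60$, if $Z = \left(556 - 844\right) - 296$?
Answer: $-524$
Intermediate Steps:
$Z = -584$ ($Z = -288 - 296 = -584$)
$Z - -60 = -584 - -60 = -584 + 60 = -524$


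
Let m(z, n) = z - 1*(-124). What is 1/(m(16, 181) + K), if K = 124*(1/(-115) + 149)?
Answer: 115/2140716 ≈ 5.3720e-5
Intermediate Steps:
m(z, n) = 124 + z (m(z, n) = z + 124 = 124 + z)
K = 2124616/115 (K = 124*(-1/115 + 149) = 124*(17134/115) = 2124616/115 ≈ 18475.)
1/(m(16, 181) + K) = 1/((124 + 16) + 2124616/115) = 1/(140 + 2124616/115) = 1/(2140716/115) = 115/2140716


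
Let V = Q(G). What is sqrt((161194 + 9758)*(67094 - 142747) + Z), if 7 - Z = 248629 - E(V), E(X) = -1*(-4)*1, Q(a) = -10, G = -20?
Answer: I*sqrt(12933280274) ≈ 1.1372e+5*I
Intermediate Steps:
V = -10
E(X) = 4 (E(X) = 4*1 = 4)
Z = -248618 (Z = 7 - (248629 - 1*4) = 7 - (248629 - 4) = 7 - 1*248625 = 7 - 248625 = -248618)
sqrt((161194 + 9758)*(67094 - 142747) + Z) = sqrt((161194 + 9758)*(67094 - 142747) - 248618) = sqrt(170952*(-75653) - 248618) = sqrt(-12933031656 - 248618) = sqrt(-12933280274) = I*sqrt(12933280274)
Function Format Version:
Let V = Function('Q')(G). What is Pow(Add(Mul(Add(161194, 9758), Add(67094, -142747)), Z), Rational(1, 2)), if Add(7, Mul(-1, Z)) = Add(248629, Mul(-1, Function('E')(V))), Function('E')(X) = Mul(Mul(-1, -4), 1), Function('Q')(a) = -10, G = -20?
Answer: Mul(I, Pow(12933280274, Rational(1, 2))) ≈ Mul(1.1372e+5, I)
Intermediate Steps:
V = -10
Function('E')(X) = 4 (Function('E')(X) = Mul(4, 1) = 4)
Z = -248618 (Z = Add(7, Mul(-1, Add(248629, Mul(-1, 4)))) = Add(7, Mul(-1, Add(248629, -4))) = Add(7, Mul(-1, 248625)) = Add(7, -248625) = -248618)
Pow(Add(Mul(Add(161194, 9758), Add(67094, -142747)), Z), Rational(1, 2)) = Pow(Add(Mul(Add(161194, 9758), Add(67094, -142747)), -248618), Rational(1, 2)) = Pow(Add(Mul(170952, -75653), -248618), Rational(1, 2)) = Pow(Add(-12933031656, -248618), Rational(1, 2)) = Pow(-12933280274, Rational(1, 2)) = Mul(I, Pow(12933280274, Rational(1, 2)))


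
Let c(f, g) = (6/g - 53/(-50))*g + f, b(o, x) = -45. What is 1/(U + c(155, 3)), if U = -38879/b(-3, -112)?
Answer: 450/462671 ≈ 0.00097261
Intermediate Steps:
c(f, g) = f + g*(53/50 + 6/g) (c(f, g) = (6/g - 53*(-1/50))*g + f = (6/g + 53/50)*g + f = (53/50 + 6/g)*g + f = g*(53/50 + 6/g) + f = f + g*(53/50 + 6/g))
U = 38879/45 (U = -38879/(-45) = -38879*(-1/45) = 38879/45 ≈ 863.98)
1/(U + c(155, 3)) = 1/(38879/45 + (6 + 155 + (53/50)*3)) = 1/(38879/45 + (6 + 155 + 159/50)) = 1/(38879/45 + 8209/50) = 1/(462671/450) = 450/462671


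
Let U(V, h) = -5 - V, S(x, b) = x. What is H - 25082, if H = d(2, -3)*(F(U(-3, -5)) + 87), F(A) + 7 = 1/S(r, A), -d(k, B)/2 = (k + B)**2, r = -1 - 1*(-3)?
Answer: -25243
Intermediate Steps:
r = 2 (r = -1 + 3 = 2)
d(k, B) = -2*(B + k)**2 (d(k, B) = -2*(k + B)**2 = -2*(B + k)**2)
F(A) = -13/2 (F(A) = -7 + 1/2 = -13/2)
H = -161 (H = (-2*(-3 + 2)**2)*(-13/2 + 87) = -2*(-1)**2*(161/2) = -2*1*(161/2) = -2*161/2 = -161)
H - 25082 = -161 - 25082 = -25243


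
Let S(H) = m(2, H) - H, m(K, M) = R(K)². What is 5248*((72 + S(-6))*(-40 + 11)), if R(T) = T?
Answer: -12479744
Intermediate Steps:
m(K, M) = K²
S(H) = 4 - H (S(H) = 2² - H = 4 - H)
5248*((72 + S(-6))*(-40 + 11)) = 5248*((72 + (4 - 1*(-6)))*(-40 + 11)) = 5248*((72 + (4 + 6))*(-29)) = 5248*((72 + 10)*(-29)) = 5248*(82*(-29)) = 5248*(-2378) = -12479744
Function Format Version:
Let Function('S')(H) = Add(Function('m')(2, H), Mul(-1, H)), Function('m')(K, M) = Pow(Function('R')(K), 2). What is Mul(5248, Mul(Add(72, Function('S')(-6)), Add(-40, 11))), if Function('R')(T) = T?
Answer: -12479744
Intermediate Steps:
Function('m')(K, M) = Pow(K, 2)
Function('S')(H) = Add(4, Mul(-1, H)) (Function('S')(H) = Add(Pow(2, 2), Mul(-1, H)) = Add(4, Mul(-1, H)))
Mul(5248, Mul(Add(72, Function('S')(-6)), Add(-40, 11))) = Mul(5248, Mul(Add(72, Add(4, Mul(-1, -6))), Add(-40, 11))) = Mul(5248, Mul(Add(72, Add(4, 6)), -29)) = Mul(5248, Mul(Add(72, 10), -29)) = Mul(5248, Mul(82, -29)) = Mul(5248, -2378) = -12479744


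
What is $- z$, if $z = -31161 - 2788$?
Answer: $33949$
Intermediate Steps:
$z = -33949$ ($z = -31161 - 2788 = -33949$)
$- z = \left(-1\right) \left(-33949\right) = 33949$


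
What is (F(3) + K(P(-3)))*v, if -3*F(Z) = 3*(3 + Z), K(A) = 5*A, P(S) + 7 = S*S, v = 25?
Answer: 100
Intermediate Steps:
P(S) = -7 + S² (P(S) = -7 + S*S = -7 + S²)
F(Z) = -3 - Z (F(Z) = -(3 + Z) = -(9 + 3*Z)/3 = -3 - Z)
(F(3) + K(P(-3)))*v = ((-3 - 1*3) + 5*(-7 + (-3)²))*25 = ((-3 - 3) + 5*(-7 + 9))*25 = (-6 + 5*2)*25 = (-6 + 10)*25 = 4*25 = 100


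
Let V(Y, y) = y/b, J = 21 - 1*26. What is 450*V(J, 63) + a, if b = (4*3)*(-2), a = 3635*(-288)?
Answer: -4192245/4 ≈ -1.0481e+6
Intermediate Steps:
a = -1046880
J = -5 (J = 21 - 26 = -5)
b = -24 (b = 12*(-2) = -24)
V(Y, y) = -y/24 (V(Y, y) = y/(-24) = y*(-1/24) = -y/24)
450*V(J, 63) + a = 450*(-1/24*63) - 1046880 = 450*(-21/8) - 1046880 = -4725/4 - 1046880 = -4192245/4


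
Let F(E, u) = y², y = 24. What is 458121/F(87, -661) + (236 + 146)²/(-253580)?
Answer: 9673855913/12171840 ≈ 794.77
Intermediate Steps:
F(E, u) = 576 (F(E, u) = 24² = 576)
458121/F(87, -661) + (236 + 146)²/(-253580) = 458121/576 + (236 + 146)²/(-253580) = 458121*(1/576) + 382²*(-1/253580) = 152707/192 + 145924*(-1/253580) = 152707/192 - 36481/63395 = 9673855913/12171840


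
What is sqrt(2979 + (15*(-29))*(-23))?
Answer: 2*sqrt(3246) ≈ 113.95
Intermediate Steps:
sqrt(2979 + (15*(-29))*(-23)) = sqrt(2979 - 435*(-23)) = sqrt(2979 + 10005) = sqrt(12984) = 2*sqrt(3246)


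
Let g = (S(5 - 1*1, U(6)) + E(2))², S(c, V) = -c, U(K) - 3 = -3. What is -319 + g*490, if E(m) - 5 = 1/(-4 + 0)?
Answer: -347/8 ≈ -43.375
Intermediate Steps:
U(K) = 0 (U(K) = 3 - 3 = 0)
E(m) = 19/4 (E(m) = 5 + 1/(-4 + 0) = 5 + 1/(-4) = 5 - ¼ = 19/4)
g = 9/16 (g = (-(5 - 1*1) + 19/4)² = (-(5 - 1) + 19/4)² = (-1*4 + 19/4)² = (-4 + 19/4)² = (¾)² = 9/16 ≈ 0.56250)
-319 + g*490 = -319 + (9/16)*490 = -319 + 2205/8 = -347/8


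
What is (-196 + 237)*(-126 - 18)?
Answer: -5904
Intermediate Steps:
(-196 + 237)*(-126 - 18) = 41*(-144) = -5904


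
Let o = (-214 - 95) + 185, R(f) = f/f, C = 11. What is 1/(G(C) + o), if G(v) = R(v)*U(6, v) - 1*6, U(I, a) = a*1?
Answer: -1/119 ≈ -0.0084034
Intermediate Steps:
U(I, a) = a
R(f) = 1
G(v) = -6 + v (G(v) = 1*v - 1*6 = v - 6 = -6 + v)
o = -124 (o = -309 + 185 = -124)
1/(G(C) + o) = 1/((-6 + 11) - 124) = 1/(5 - 124) = 1/(-119) = -1/119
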